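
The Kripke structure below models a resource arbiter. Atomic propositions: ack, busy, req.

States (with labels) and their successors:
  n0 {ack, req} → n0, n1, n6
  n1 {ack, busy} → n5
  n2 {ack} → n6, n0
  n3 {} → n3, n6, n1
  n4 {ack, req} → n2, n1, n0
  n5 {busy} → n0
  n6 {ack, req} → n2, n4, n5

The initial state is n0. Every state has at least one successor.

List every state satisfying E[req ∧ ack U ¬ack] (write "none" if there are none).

States satisfying req ∧ ack: {n0, n4, n6}.
States satisfying ¬ack: {n3, n5}.
States satisfying E[req ∧ ack U ¬ack]: {n0, n3, n4, n5, n6}.

{n0, n3, n4, n5, n6}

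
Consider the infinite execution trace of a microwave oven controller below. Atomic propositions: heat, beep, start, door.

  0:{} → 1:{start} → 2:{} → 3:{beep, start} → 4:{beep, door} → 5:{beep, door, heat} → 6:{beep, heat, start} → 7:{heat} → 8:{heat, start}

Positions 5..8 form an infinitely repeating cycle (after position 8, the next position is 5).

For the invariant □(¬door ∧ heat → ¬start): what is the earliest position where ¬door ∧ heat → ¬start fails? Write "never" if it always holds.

Check ¬door ∧ heat → ¬start at each position in order: 0 ✓, 1 ✓, 2 ✓, 3 ✓, 4 ✓, 5 ✓.
At position 6 the labels are {beep, heat, start}, so ¬door ∧ heat → ¬start is false there. This is the first violation.

6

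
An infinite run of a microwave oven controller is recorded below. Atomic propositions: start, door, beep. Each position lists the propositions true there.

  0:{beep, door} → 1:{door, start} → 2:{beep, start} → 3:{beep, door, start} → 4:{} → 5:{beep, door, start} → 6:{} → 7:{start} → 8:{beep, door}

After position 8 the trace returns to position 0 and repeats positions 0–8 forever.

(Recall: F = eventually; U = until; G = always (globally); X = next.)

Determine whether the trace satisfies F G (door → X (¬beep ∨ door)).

Does not hold

G (door → X (¬beep ∨ door)) is false at every position 0..8, so it never becomes true and F G (door → X (¬beep ∨ door)) fails.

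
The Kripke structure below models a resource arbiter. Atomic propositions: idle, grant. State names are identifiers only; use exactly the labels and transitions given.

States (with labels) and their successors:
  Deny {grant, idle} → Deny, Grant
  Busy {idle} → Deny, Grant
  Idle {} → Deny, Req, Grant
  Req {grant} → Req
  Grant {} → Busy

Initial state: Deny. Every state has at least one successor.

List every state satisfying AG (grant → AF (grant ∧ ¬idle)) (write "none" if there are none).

{Req}

States satisfying grant → AF (grant ∧ ¬idle): {Busy, Idle, Req, Grant}.
States satisfying AG (grant → AF (grant ∧ ¬idle)): {Req}.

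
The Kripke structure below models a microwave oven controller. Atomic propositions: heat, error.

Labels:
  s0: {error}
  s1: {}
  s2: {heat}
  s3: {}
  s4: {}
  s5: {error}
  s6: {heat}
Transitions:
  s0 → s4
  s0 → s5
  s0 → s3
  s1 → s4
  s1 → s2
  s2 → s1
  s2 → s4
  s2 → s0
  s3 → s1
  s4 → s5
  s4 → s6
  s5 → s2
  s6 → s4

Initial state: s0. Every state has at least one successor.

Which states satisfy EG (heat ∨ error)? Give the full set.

{s0, s2, s5}

States satisfying heat ∨ error: {s0, s2, s5, s6}.
States satisfying EG (heat ∨ error): {s0, s2, s5}.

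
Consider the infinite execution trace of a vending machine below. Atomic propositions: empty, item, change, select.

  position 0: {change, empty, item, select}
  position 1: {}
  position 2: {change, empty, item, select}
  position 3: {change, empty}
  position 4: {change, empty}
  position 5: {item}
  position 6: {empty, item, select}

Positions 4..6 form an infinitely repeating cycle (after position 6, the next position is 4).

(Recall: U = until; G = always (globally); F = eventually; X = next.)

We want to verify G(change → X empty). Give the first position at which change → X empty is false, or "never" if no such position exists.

0

At position 0 the labels are {change, empty, item, select} and the next position 1 has {}, so change → X empty is false there. This is the first violation.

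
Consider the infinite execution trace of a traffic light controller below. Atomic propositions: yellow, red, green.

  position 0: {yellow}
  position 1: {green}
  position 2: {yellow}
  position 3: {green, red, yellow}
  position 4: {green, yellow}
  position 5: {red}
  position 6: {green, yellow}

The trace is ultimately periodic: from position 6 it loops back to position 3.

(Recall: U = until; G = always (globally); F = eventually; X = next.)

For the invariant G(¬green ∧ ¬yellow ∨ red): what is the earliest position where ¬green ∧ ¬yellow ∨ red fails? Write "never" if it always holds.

At position 0 the labels are {yellow}, so ¬green ∧ ¬yellow ∨ red is false there. This is the first violation.

0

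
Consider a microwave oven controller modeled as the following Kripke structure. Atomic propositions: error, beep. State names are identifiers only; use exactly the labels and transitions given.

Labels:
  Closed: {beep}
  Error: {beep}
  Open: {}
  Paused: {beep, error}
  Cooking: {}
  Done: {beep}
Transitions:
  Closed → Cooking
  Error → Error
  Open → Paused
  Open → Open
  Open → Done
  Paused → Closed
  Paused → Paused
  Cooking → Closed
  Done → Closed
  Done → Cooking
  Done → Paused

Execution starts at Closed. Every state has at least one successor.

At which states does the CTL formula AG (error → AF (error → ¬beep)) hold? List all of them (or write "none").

States satisfying error → AF (error → ¬beep): {Closed, Error, Open, Cooking, Done}.
States satisfying AG (error → AF (error → ¬beep)): {Closed, Error, Cooking}.

{Closed, Error, Cooking}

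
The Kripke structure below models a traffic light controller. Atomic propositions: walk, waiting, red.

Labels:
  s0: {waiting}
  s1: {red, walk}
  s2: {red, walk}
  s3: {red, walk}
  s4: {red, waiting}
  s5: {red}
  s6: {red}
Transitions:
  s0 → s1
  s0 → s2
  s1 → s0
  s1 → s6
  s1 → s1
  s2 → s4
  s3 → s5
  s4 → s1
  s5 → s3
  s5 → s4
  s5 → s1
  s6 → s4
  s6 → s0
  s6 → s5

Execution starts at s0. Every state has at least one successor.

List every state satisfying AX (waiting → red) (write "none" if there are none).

States satisfying waiting → red: {s1, s2, s3, s4, s5, s6}.
States satisfying AX (waiting → red): {s0, s2, s3, s4, s5}.

{s0, s2, s3, s4, s5}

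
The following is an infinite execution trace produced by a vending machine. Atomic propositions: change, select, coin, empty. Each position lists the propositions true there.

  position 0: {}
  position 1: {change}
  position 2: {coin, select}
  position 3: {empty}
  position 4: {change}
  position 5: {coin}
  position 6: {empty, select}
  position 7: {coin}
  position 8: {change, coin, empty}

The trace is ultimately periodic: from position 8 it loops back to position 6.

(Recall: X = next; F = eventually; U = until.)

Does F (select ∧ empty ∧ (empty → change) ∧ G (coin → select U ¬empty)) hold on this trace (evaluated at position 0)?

select ∧ empty ∧ (empty → change) ∧ G (coin → select U ¬empty) is false at every position 0..8, so it never becomes true and F (select ∧ empty ∧ (empty → change) ∧ G (coin → select U ¬empty)) fails.

Does not hold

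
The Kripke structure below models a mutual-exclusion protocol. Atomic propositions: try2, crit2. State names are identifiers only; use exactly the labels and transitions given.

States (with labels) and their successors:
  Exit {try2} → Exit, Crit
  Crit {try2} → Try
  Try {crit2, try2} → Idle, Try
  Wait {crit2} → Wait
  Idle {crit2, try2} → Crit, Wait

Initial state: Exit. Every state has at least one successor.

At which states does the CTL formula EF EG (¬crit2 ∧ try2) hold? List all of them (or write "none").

States satisfying EG (¬crit2 ∧ try2): {Exit}.
States satisfying EF EG (¬crit2 ∧ try2): {Exit}.

{Exit}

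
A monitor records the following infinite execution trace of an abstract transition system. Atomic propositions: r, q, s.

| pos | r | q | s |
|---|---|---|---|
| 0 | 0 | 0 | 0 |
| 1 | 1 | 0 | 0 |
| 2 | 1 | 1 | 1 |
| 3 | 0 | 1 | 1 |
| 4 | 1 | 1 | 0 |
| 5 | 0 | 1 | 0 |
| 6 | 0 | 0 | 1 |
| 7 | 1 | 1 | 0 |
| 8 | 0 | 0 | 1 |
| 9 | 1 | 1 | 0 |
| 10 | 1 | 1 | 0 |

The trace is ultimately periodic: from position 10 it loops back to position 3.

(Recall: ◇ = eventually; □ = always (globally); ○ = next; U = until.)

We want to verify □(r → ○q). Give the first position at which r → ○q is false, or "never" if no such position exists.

7

Check r → ○q at each position in order: 0 ✓, 1 ✓, 2 ✓, 3 ✓, 4 ✓, 5 ✓, 6 ✓.
At position 7 the labels are {q, r} and the next position 8 has {s}, so r → ○q is false there. This is the first violation.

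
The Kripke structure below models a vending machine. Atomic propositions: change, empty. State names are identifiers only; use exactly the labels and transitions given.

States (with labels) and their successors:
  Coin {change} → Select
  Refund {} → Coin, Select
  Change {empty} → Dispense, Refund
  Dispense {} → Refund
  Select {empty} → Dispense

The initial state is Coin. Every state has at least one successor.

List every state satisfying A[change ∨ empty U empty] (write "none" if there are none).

States satisfying change ∨ empty: {Coin, Change, Select}.
States satisfying empty: {Change, Select}.
States satisfying A[change ∨ empty U empty]: {Coin, Change, Select}.

{Coin, Change, Select}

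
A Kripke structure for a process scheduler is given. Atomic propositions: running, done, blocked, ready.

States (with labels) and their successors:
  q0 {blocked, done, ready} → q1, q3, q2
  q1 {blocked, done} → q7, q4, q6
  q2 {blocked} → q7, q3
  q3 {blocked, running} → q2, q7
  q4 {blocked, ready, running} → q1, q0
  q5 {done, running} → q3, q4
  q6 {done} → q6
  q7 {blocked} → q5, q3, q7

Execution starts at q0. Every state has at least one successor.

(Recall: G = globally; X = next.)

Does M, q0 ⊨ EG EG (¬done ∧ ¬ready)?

Violated

States satisfying EG (¬done ∧ ¬ready): {q2, q3, q7}.
States satisfying EG EG (¬done ∧ ¬ready): {q2, q3, q7}.
No suitable path/successor from q0 witnesses the formula.
q0 ∉ Sat(EG EG (¬done ∧ ¬ready)).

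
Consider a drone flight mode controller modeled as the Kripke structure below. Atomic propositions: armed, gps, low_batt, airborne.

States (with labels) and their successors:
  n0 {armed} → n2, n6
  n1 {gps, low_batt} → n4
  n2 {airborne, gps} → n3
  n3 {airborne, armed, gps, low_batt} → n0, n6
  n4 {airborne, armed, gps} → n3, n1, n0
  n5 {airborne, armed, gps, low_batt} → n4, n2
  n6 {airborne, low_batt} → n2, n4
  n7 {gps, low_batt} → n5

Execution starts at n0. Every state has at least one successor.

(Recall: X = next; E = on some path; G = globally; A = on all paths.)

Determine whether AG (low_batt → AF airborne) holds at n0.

States satisfying low_batt → AF airborne: {n0, n1, n2, n3, n4, n5, n6, n7}.
States satisfying AG (low_batt → AF airborne): {n0, n1, n2, n3, n4, n5, n6, n7}.
Every state reachable from n0 satisfies low_batt → AF airborne.
n0 ∈ Sat(AG (low_batt → AF airborne)).

Yes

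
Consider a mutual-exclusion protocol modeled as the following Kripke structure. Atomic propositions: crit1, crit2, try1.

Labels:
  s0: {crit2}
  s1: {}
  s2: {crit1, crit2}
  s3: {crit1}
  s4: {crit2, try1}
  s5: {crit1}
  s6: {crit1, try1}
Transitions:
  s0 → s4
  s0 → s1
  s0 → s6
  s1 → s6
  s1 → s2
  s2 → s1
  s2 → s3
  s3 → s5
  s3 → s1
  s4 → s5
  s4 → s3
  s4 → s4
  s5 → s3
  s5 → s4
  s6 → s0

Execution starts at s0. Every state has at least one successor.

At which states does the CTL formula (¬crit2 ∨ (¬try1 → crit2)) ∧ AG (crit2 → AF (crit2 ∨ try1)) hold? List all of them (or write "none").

States satisfying ¬crit2: {s1, s3, s5, s6}.
States satisfying ¬try1: {s0, s1, s2, s3, s5}.
States satisfying ¬try1 → crit2: {s0, s2, s4, s6}.
States satisfying ¬crit2 ∨ (¬try1 → crit2): {s0, s1, s2, s3, s4, s5, s6}.
States satisfying crit2 → AF (crit2 ∨ try1): {s0, s1, s2, s3, s4, s5, s6}.
States satisfying AG (crit2 → AF (crit2 ∨ try1)): {s0, s1, s2, s3, s4, s5, s6}.
States satisfying (¬crit2 ∨ (¬try1 → crit2)) ∧ AG (crit2 → AF (crit2 ∨ try1)): {s0, s1, s2, s3, s4, s5, s6}.

{s0, s1, s2, s3, s4, s5, s6}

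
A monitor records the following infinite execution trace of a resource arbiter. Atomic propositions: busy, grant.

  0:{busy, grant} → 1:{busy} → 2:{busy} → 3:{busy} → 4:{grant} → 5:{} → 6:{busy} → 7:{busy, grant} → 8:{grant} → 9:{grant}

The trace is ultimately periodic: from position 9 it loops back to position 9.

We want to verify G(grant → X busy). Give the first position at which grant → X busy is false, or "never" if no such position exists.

Check grant → X busy at each position in order: 0 ✓, 1 ✓, 2 ✓, 3 ✓.
At position 4 the labels are {grant} and the next position 5 has {}, so grant → X busy is false there. This is the first violation.

4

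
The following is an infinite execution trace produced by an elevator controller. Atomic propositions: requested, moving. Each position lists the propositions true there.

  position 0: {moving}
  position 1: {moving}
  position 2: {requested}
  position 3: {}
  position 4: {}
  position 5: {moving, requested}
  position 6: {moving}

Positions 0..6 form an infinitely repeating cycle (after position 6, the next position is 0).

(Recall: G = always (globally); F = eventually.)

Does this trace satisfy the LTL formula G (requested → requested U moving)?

No

requested → requested U moving must hold at every position from 0 onward. It fails at position 2, so G (requested → requested U moving) is false.
Positions where requested holds: 2, 5.
Check requested U moving at each: 2→fails, 5→ok.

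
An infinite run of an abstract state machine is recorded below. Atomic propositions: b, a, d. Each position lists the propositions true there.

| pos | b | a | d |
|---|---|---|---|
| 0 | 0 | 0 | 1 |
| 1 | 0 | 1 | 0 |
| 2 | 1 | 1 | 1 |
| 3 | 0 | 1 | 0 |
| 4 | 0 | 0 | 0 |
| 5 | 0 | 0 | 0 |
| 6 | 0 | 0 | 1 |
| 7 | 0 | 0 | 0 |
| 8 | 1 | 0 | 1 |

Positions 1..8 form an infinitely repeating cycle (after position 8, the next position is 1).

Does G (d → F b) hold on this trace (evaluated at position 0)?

d → F b holds at every position 0..8, and those are all positions ever visited, so G (d → F b) holds.
Positions where d holds: 0, 2, 6, 8.
Check F b at each: 0→ok, 2→ok, 6→ok, 8→ok.

Yes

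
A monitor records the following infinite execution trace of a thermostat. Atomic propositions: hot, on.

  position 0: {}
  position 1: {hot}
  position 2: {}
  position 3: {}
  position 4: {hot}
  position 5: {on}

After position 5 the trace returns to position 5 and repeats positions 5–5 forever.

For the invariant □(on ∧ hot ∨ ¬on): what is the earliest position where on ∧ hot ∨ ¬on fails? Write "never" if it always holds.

5

Check on ∧ hot ∨ ¬on at each position in order: 0 ✓, 1 ✓, 2 ✓, 3 ✓, 4 ✓.
At position 5 the labels are {on}, so on ∧ hot ∨ ¬on is false there. This is the first violation.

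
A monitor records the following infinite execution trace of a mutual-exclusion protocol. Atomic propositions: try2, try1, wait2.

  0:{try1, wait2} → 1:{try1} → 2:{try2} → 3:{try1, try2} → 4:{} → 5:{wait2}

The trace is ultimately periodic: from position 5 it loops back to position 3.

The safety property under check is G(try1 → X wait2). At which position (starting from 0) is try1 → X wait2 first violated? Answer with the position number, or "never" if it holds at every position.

At position 0 the labels are {try1, wait2} and the next position 1 has {try1}, so try1 → X wait2 is false there. This is the first violation.

0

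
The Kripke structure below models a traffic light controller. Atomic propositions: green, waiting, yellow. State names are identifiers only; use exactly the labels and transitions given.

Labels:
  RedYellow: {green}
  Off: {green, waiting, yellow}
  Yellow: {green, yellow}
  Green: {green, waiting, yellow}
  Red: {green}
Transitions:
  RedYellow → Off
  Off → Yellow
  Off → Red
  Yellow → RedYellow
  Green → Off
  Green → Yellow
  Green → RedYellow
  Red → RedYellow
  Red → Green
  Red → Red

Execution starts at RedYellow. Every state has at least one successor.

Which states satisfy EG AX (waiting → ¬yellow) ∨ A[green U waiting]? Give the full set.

States satisfying AX (waiting → ¬yellow): {Off, Yellow}.
States satisfying EG AX (waiting → ¬yellow): ∅.
States satisfying green: {RedYellow, Off, Yellow, Green, Red}.
States satisfying waiting: {Off, Green}.
States satisfying A[green U waiting]: {RedYellow, Off, Yellow, Green}.
States satisfying EG AX (waiting → ¬yellow) ∨ A[green U waiting]: {RedYellow, Off, Yellow, Green}.

{RedYellow, Off, Yellow, Green}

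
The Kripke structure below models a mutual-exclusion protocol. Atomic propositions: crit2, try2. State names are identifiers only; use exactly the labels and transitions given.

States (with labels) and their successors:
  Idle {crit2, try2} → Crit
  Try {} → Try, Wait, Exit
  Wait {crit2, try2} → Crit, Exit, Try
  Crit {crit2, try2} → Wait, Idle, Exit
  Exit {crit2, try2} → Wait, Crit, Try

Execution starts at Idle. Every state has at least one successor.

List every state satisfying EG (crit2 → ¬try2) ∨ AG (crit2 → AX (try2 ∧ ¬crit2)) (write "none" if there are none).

{Try}

States satisfying crit2 → ¬try2: {Try}.
States satisfying EG (crit2 → ¬try2): {Try}.
States satisfying crit2 → AX (try2 ∧ ¬crit2): {Try}.
States satisfying AG (crit2 → AX (try2 ∧ ¬crit2)): ∅.
States satisfying EG (crit2 → ¬try2) ∨ AG (crit2 → AX (try2 ∧ ¬crit2)): {Try}.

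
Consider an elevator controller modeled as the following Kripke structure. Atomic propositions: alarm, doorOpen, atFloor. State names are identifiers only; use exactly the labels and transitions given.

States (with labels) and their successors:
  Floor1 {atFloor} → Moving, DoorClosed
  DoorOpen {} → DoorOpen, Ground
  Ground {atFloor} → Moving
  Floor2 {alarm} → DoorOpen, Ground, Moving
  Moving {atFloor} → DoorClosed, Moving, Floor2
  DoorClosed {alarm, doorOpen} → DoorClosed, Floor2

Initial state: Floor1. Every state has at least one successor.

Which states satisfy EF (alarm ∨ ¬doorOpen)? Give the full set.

{Floor1, DoorOpen, Ground, Floor2, Moving, DoorClosed}

States satisfying alarm ∨ ¬doorOpen: {Floor1, DoorOpen, Ground, Floor2, Moving, DoorClosed}.
States satisfying EF (alarm ∨ ¬doorOpen): {Floor1, DoorOpen, Ground, Floor2, Moving, DoorClosed}.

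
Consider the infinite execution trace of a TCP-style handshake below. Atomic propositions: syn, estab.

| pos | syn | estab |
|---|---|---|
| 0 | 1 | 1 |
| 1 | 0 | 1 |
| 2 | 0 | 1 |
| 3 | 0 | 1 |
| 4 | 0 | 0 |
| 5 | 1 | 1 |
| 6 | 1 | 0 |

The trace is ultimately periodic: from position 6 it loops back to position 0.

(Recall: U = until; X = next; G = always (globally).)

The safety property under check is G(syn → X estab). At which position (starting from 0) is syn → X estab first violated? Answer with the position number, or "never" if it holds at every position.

5

Check syn → X estab at each position in order: 0 ✓, 1 ✓, 2 ✓, 3 ✓, 4 ✓.
At position 5 the labels are {estab, syn} and the next position 6 has {syn}, so syn → X estab is false there. This is the first violation.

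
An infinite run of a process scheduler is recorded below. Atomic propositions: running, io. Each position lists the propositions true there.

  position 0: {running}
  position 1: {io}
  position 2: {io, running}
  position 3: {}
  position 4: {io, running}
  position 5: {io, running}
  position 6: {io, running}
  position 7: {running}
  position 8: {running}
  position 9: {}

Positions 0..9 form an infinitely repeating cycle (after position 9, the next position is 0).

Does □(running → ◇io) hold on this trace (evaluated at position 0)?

Satisfied

running → ◇io holds at every position 0..9, and those are all positions ever visited, so □(running → ◇io) holds.
Positions where running holds: 0, 2, 4, 5, 6, 7, 8.
Check ◇io at each: 0→ok, 2→ok, 4→ok, 5→ok, 6→ok, 7→ok, 8→ok.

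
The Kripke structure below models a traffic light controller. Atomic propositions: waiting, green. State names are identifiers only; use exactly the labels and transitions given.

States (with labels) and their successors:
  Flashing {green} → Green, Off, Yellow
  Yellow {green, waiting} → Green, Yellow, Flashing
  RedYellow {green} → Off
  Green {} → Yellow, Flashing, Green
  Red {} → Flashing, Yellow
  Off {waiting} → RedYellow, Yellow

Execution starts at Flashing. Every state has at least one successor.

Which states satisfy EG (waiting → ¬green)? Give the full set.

{Flashing, RedYellow, Green, Red, Off}

States satisfying waiting → ¬green: {Flashing, RedYellow, Green, Red, Off}.
States satisfying EG (waiting → ¬green): {Flashing, RedYellow, Green, Red, Off}.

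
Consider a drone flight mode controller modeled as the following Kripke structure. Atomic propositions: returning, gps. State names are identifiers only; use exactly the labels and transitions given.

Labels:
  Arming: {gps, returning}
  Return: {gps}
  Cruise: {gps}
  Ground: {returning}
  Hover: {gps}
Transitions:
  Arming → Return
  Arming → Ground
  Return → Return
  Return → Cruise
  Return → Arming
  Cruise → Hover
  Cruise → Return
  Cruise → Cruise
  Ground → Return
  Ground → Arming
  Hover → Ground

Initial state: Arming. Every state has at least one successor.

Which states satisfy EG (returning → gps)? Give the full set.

{Arming, Return, Cruise}

States satisfying returning → gps: {Arming, Return, Cruise, Hover}.
States satisfying EG (returning → gps): {Arming, Return, Cruise}.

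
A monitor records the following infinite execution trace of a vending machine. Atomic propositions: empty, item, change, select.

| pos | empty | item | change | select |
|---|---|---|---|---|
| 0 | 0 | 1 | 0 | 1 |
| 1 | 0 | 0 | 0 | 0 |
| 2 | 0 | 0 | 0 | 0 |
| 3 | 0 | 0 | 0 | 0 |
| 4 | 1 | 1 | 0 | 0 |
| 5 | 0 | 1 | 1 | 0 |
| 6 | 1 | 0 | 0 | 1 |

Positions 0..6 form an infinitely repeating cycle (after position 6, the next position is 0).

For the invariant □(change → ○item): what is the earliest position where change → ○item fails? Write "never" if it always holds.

5

Check change → ○item at each position in order: 0 ✓, 1 ✓, 2 ✓, 3 ✓, 4 ✓.
At position 5 the labels are {change, item} and the next position 6 has {empty, select}, so change → ○item is false there. This is the first violation.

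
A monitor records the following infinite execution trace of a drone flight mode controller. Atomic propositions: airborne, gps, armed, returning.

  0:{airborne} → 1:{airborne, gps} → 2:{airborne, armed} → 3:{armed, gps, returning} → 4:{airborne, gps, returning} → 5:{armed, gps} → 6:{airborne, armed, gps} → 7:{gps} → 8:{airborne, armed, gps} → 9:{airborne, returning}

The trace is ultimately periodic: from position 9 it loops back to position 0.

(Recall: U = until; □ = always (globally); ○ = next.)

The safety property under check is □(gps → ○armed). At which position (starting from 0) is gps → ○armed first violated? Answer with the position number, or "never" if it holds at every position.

3

Check gps → ○armed at each position in order: 0 ✓, 1 ✓, 2 ✓.
At position 3 the labels are {armed, gps, returning} and the next position 4 has {airborne, gps, returning}, so gps → ○armed is false there. This is the first violation.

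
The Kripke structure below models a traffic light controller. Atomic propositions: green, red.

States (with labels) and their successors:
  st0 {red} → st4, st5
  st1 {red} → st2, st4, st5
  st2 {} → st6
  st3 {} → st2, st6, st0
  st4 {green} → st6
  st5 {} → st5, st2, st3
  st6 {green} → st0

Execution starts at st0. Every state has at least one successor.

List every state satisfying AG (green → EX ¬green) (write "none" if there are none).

States satisfying green → EX ¬green: {st0, st1, st2, st3, st5, st6}.
States satisfying AG (green → EX ¬green): ∅.

none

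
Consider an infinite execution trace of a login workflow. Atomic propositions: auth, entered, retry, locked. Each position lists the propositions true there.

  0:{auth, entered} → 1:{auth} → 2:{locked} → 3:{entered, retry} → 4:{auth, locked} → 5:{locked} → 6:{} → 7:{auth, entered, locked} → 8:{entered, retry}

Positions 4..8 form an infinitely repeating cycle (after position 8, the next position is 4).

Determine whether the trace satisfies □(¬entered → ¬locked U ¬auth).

¬entered → ¬locked U ¬auth must hold at every position from 0 onward. It fails at position 4, so □(¬entered → ¬locked U ¬auth) is false.
Positions where ¬entered holds: 1, 2, 4, 5, 6.
Check ¬locked U ¬auth at each: 1→ok, 2→ok, 4→fails, 5→ok, 6→ok.

Violated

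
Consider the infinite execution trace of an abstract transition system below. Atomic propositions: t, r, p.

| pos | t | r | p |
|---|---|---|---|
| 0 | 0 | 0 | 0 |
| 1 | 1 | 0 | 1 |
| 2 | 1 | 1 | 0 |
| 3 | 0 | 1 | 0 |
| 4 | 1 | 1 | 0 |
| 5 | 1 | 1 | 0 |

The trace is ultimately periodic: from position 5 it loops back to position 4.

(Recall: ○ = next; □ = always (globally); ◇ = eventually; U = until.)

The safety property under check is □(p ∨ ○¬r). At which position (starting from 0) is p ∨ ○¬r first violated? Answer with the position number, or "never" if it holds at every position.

Check p ∨ ○¬r at each position in order: 0 ✓, 1 ✓.
At position 2 the labels are {r, t} and the next position 3 has {r}, so p ∨ ○¬r is false there. This is the first violation.

2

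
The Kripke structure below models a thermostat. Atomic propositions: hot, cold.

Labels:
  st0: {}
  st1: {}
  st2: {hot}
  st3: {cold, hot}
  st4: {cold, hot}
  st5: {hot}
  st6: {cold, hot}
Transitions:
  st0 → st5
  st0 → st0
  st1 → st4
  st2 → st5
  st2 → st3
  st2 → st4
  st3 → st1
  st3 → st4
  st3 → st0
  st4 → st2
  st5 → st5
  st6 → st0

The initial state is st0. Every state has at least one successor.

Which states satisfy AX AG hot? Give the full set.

States satisfying AG hot: {st5}.
States satisfying AX AG hot: {st5}.

{st5}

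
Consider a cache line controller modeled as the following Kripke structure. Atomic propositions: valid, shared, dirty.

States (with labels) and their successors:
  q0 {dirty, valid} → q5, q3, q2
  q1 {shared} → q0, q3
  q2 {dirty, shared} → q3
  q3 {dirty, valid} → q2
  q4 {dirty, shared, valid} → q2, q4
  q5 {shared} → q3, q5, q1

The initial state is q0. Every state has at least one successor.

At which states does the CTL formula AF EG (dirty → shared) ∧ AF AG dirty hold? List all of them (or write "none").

States satisfying EG (dirty → shared): {q4, q5}.
States satisfying AF EG (dirty → shared): {q4, q5}.
States satisfying AG dirty: {q2, q3, q4}.
States satisfying AF AG dirty: {q2, q3, q4}.
States satisfying AF EG (dirty → shared) ∧ AF AG dirty: {q4}.

{q4}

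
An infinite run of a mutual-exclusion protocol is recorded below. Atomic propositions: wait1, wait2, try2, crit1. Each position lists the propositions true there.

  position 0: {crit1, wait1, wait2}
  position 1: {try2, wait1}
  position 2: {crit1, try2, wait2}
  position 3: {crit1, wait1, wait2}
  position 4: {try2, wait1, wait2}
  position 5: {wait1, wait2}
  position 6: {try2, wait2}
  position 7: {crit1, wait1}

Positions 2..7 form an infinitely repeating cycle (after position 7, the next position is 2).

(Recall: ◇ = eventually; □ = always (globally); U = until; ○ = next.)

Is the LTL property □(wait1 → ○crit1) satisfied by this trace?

wait1 → ○crit1 must hold at every position from 0 onward. It fails at position 0, so □(wait1 → ○crit1) is false.
Positions where wait1 holds: 0, 1, 3, 4, 5, 7.
Check ○crit1 at each: 0→fails, 1→ok, 3→fails, 4→fails, 5→fails, 7→ok.

No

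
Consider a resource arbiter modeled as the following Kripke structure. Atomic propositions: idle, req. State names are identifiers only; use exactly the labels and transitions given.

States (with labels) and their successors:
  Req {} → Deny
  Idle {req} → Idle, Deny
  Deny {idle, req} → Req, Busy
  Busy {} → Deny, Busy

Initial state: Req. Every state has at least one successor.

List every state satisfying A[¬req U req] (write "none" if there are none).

States satisfying ¬req: {Req, Busy}.
States satisfying req: {Idle, Deny}.
States satisfying A[¬req U req]: {Req, Idle, Deny}.

{Req, Idle, Deny}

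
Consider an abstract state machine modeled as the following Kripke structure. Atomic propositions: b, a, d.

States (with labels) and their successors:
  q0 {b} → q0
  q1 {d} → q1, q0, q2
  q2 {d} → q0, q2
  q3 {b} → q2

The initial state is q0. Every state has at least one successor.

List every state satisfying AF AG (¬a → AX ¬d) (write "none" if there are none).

{q0}

States satisfying AG (¬a → AX ¬d): {q0}.
States satisfying AF AG (¬a → AX ¬d): {q0}.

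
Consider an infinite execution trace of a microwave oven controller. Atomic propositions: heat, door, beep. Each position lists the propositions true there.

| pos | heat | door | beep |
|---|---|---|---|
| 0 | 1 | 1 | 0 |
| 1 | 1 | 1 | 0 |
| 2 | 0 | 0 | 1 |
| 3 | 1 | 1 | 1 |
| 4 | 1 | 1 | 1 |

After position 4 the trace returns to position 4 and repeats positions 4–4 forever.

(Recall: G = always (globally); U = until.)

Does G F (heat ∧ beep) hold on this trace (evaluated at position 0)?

Yes

F (heat ∧ beep) holds at every position 0..4, and those are all positions ever visited, so G F (heat ∧ beep) holds.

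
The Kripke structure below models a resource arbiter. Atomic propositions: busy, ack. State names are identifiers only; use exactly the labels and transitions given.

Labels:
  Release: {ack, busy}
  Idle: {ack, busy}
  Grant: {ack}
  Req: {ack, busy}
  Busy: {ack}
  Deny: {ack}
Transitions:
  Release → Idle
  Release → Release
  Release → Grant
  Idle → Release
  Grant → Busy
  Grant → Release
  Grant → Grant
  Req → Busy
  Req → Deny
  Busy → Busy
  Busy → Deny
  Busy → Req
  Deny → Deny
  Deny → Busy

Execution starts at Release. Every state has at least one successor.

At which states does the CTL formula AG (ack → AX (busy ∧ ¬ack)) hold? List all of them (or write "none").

States satisfying ack → AX (busy ∧ ¬ack): ∅.
States satisfying AG (ack → AX (busy ∧ ¬ack)): ∅.

none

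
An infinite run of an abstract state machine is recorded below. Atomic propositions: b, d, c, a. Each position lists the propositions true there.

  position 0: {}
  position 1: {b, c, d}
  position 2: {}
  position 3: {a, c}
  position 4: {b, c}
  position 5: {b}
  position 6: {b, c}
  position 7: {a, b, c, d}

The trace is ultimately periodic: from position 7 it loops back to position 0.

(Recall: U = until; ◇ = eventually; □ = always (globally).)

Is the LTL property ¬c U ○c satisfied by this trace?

Yes

Walking from position 0: ○c first holds at position 0, and ¬c holds at every earlier position along the way, so ¬c U ○c holds.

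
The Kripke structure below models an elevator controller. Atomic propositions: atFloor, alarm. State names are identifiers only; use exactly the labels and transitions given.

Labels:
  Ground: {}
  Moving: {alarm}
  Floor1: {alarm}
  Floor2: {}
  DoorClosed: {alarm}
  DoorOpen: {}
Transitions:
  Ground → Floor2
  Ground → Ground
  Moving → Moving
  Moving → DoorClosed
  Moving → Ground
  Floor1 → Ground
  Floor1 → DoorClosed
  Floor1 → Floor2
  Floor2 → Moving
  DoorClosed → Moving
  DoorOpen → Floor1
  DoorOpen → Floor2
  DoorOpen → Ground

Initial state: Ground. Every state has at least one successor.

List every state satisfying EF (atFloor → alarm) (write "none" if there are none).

States satisfying atFloor → alarm: {Ground, Moving, Floor1, Floor2, DoorClosed, DoorOpen}.
States satisfying EF (atFloor → alarm): {Ground, Moving, Floor1, Floor2, DoorClosed, DoorOpen}.

{Ground, Moving, Floor1, Floor2, DoorClosed, DoorOpen}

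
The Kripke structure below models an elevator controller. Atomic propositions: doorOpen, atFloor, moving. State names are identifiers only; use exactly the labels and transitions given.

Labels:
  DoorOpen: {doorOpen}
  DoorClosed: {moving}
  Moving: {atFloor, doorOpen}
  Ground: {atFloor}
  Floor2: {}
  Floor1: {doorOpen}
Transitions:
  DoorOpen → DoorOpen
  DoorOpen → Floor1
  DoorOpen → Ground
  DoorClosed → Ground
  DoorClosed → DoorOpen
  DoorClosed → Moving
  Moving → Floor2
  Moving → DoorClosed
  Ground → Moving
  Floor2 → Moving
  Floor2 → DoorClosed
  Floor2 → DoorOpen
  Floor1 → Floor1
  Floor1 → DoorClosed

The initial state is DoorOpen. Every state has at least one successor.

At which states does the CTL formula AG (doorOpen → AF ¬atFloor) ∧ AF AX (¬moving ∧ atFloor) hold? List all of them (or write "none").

{Ground}

States satisfying doorOpen → AF ¬atFloor: {DoorOpen, DoorClosed, Moving, Ground, Floor2, Floor1}.
States satisfying AG (doorOpen → AF ¬atFloor): {DoorOpen, DoorClosed, Moving, Ground, Floor2, Floor1}.
States satisfying AX (¬moving ∧ atFloor): {Ground}.
States satisfying AF AX (¬moving ∧ atFloor): {Ground}.
States satisfying AG (doorOpen → AF ¬atFloor) ∧ AF AX (¬moving ∧ atFloor): {Ground}.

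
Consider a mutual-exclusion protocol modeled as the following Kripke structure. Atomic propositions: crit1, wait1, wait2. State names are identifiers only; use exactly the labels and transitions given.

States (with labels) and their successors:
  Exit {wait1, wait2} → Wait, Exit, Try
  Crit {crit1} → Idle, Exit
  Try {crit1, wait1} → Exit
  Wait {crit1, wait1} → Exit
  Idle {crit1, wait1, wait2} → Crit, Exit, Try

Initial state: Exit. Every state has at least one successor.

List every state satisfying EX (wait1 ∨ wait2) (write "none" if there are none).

{Exit, Crit, Try, Wait, Idle}

States satisfying wait1 ∨ wait2: {Exit, Try, Wait, Idle}.
States satisfying EX (wait1 ∨ wait2): {Exit, Crit, Try, Wait, Idle}.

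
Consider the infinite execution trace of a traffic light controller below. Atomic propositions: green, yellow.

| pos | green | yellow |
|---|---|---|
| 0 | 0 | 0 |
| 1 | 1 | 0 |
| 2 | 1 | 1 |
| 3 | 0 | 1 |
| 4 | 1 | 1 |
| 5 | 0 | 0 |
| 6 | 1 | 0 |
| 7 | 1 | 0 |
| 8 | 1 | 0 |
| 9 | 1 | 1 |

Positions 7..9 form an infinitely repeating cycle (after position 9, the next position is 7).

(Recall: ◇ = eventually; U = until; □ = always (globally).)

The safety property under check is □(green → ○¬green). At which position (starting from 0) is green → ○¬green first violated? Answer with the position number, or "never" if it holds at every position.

Check green → ○¬green at each position in order: 0 ✓.
At position 1 the labels are {green} and the next position 2 has {green, yellow}, so green → ○¬green is false there. This is the first violation.

1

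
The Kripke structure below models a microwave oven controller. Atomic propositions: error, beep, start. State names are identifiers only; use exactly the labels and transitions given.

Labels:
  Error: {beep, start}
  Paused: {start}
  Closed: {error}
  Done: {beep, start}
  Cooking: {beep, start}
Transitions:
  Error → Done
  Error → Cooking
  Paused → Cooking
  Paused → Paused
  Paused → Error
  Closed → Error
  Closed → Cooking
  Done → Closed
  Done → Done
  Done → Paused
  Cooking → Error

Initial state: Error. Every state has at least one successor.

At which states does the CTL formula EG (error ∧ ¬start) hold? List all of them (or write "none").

States satisfying error ∧ ¬start: {Closed}.
States satisfying EG (error ∧ ¬start): ∅.

none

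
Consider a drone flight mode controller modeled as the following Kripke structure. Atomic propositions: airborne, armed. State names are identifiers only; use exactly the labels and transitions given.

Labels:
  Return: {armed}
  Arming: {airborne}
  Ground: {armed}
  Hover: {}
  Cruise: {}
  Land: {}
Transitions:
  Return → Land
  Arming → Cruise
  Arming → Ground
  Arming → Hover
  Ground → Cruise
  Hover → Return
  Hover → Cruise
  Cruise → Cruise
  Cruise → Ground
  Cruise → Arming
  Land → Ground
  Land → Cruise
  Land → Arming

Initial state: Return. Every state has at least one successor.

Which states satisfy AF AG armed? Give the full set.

States satisfying AG armed: ∅.
States satisfying AF AG armed: ∅.

none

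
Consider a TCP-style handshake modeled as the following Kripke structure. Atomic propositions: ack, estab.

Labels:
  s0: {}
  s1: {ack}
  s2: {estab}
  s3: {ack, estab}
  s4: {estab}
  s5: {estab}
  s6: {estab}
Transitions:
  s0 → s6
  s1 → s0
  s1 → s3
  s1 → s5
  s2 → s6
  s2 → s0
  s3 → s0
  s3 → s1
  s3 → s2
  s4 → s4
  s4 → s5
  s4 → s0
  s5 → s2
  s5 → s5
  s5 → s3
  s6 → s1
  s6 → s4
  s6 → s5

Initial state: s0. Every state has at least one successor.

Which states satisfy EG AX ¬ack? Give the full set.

{s4}

States satisfying AX ¬ack: {s0, s2, s4}.
States satisfying EG AX ¬ack: {s4}.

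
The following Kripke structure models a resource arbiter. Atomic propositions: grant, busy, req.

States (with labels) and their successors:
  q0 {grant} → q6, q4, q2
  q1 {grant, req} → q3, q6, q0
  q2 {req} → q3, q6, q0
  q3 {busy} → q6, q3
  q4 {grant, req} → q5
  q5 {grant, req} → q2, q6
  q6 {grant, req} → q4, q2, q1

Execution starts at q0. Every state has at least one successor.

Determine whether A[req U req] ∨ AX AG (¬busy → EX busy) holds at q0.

States satisfying req: {q1, q2, q4, q5, q6}.
States satisfying A[req U req]: {q1, q2, q4, q5, q6}.
States satisfying AG (¬busy → EX busy): ∅.
States satisfying AX AG (¬busy → EX busy): ∅.
States satisfying A[req U req] ∨ AX AG (¬busy → EX busy): {q1, q2, q4, q5, q6}.
q0 ∉ Sat(A[req U req] ∨ AX AG (¬busy → EX busy)).

Does not hold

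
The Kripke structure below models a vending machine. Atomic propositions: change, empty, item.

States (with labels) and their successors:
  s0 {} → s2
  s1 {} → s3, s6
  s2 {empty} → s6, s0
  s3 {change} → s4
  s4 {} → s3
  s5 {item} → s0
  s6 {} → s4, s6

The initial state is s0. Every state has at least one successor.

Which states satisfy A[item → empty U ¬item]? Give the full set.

{s0, s1, s2, s3, s4, s6}

States satisfying item → empty: {s0, s1, s2, s3, s4, s6}.
States satisfying ¬item: {s0, s1, s2, s3, s4, s6}.
States satisfying A[item → empty U ¬item]: {s0, s1, s2, s3, s4, s6}.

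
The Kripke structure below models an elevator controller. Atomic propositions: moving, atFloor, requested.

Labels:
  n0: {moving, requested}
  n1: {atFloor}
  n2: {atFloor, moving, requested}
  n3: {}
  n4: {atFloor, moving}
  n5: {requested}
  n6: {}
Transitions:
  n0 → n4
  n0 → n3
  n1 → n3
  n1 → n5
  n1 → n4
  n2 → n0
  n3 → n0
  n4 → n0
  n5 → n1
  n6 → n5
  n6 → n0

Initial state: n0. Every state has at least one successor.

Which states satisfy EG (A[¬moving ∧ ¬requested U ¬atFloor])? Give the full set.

{n0, n3, n6}

States satisfying A[¬moving ∧ ¬requested U ¬atFloor]: {n0, n3, n5, n6}.
States satisfying EG (A[¬moving ∧ ¬requested U ¬atFloor]): {n0, n3, n6}.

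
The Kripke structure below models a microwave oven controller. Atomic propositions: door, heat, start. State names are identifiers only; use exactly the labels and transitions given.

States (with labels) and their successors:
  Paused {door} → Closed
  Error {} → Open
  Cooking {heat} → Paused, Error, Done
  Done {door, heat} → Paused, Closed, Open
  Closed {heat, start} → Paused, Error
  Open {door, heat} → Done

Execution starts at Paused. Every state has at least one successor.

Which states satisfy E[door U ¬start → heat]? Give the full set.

States satisfying door: {Paused, Done, Open}.
States satisfying ¬start → heat: {Cooking, Done, Closed, Open}.
States satisfying E[door U ¬start → heat]: {Paused, Cooking, Done, Closed, Open}.

{Paused, Cooking, Done, Closed, Open}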